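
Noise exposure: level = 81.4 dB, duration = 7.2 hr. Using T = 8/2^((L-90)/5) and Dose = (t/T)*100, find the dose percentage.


T_allowed = 8 / 2^((81.4 - 90)/5) = 26.3549 hr
Dose = 7.2 / 26.3549 * 100 = 27.319 %


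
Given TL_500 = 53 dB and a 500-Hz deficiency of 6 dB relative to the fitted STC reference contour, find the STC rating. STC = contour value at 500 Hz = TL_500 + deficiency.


By ASTM E413, STC = value of the fitted reference contour at 500 Hz.
Contour value at 500 Hz = TL_500 + deficiency = 53 + 6 = 59
STC = 59


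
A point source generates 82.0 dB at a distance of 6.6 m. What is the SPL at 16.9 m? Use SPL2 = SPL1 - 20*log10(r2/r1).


r2/r1 = 16.9/6.6 = 2.56061
Correction = 20*log10(2.56061) = 8.16687 dB
SPL2 = 82.0 - 8.16687 = 73.833 dB


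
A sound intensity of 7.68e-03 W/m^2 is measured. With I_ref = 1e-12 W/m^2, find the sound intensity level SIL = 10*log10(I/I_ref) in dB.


I / I_ref = 7.68e-03 / 1e-12 = 7.68e+09
SIL = 10 * log10(7.68e+09) = 98.854 dB


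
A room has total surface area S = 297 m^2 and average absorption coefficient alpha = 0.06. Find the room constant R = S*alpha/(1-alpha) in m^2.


R = 297 * 0.06 / (1 - 0.06) = 18.957 m^2


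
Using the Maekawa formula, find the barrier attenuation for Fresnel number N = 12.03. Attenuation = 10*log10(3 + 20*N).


3 + 20*N = 3 + 20*12.03 = 243.6
Att = 10*log10(243.6) = 23.867 dB


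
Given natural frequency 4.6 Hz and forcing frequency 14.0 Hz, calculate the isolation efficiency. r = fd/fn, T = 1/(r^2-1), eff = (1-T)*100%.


r = 14.0 / 4.6 = 3.04348
r^2 - 1 = 3.04348^2 - 1 = 8.26277
T = 1/8.26277 = 0.121025
Efficiency = (1 - 0.121025)*100 = 87.898 %


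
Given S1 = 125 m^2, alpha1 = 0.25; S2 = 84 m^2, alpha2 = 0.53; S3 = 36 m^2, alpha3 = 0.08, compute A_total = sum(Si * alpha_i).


125 * 0.25 = 31.25
84 * 0.53 = 44.52
36 * 0.08 = 2.88
A_total = 31.25 + 44.52 + 2.88 = 78.65 m^2


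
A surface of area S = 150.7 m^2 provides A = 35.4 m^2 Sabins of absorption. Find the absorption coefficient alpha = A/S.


Absorption coefficient = absorbed power / incident power
alpha = A / S = 35.4 / 150.7 = 0.2349


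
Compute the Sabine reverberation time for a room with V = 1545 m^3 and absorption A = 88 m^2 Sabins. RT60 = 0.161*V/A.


RT60 = 0.161 * 1545 / 88 = 2.8266 s


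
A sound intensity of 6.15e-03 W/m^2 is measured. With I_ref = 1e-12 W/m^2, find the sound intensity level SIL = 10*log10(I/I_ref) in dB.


I / I_ref = 6.15e-03 / 1e-12 = 6.15e+09
SIL = 10 * log10(6.15e+09) = 97.889 dB


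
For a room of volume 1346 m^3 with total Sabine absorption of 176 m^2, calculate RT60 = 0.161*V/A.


RT60 = 0.161 * 1346 / 176 = 1.2313 s


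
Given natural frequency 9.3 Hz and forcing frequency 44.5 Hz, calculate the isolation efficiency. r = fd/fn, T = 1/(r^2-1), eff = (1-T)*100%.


r = 44.5 / 9.3 = 4.78495
r^2 - 1 = 4.78495^2 - 1 = 21.8957
T = 1/21.8957 = 0.0456711
Efficiency = (1 - 0.0456711)*100 = 95.433 %


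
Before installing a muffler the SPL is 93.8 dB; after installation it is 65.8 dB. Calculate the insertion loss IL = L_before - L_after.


Insertion loss = SPL without muffler - SPL with muffler
IL = 93.8 - 65.8 = 28 dB


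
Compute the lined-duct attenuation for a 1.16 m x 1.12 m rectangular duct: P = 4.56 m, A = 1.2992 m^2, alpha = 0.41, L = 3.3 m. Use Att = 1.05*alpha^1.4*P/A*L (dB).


alpha^1.4 = 0.41^1.4 = 0.28701
Attenuation rate = 1.05 * alpha^1.4 * P / A
= 1.05 * 0.28701 * 4.56 / 1.2992 = 1.05773 dB/m
Total Att = 1.05773 * 3.3 = 3.4905 dB


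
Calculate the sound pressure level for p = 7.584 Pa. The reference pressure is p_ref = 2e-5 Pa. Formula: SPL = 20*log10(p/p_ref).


p / p_ref = 7.584 / 2e-5 = 379200
SPL = 20 * log10(379200) = 111.58 dB


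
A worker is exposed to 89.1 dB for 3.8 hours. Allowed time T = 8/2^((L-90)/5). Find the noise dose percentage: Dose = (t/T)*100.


T_allowed = 8 / 2^((89.1 - 90)/5) = 9.06307 hr
Dose = 3.8 / 9.06307 * 100 = 41.928 %


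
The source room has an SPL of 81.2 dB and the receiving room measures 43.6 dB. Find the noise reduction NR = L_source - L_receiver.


NR = L_source - L_receiver (difference between source and receiving room levels)
NR = 81.2 - 43.6 = 37.6 dB


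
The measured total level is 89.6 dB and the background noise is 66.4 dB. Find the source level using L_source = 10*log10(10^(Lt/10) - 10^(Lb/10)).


10^(89.6/10) = 9.12011e+08
10^(66.4/10) = 4.36516e+06
Difference = 9.12011e+08 - 4.36516e+06 = 9.07646e+08
L_source = 10*log10(9.07646e+08) = 89.579 dB


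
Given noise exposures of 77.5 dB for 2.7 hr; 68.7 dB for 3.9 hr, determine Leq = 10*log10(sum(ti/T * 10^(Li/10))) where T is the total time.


T_total = 2.7 + 3.9 = 6.6 hr
(2.7/6.6) * 10^(77.5/10) = 2.30049e+07
(3.9/6.6) * 10^(68.7/10) = 4.38047e+06
Sum = 2.30049e+07 + 4.38047e+06 = 2.73854e+07
Leq = 10*log10(2.73854e+07) = 74.375 dB


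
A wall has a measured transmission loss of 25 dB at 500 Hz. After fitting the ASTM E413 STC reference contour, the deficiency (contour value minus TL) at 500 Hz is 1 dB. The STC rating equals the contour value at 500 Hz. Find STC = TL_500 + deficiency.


By ASTM E413, STC = value of the fitted reference contour at 500 Hz.
Contour value at 500 Hz = TL_500 + deficiency = 25 + 1 = 26
STC = 26


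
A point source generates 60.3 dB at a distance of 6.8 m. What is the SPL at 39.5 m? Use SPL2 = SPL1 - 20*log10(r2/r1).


r2/r1 = 39.5/6.8 = 5.80882
Correction = 20*log10(5.80882) = 15.2818 dB
SPL2 = 60.3 - 15.2818 = 45.018 dB


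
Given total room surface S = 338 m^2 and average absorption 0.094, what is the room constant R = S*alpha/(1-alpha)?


R = 338 * 0.094 / (1 - 0.094) = 35.068 m^2


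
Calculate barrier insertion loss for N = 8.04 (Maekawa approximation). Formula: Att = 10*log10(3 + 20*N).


3 + 20*N = 3 + 20*8.04 = 163.8
Att = 10*log10(163.8) = 22.143 dB


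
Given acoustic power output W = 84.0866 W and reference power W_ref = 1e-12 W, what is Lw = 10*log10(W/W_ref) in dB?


W / W_ref = 84.0866 / 1e-12 = 8.40866e+13
Lw = 10 * log10(8.40866e+13) = 139.25 dB


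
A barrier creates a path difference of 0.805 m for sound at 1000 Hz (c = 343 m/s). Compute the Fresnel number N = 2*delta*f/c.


N = 2*delta*f/c = 2*delta/lambda, where lambda = c/f
lambda = 343 / 1000 = 0.343 m
N = 2 * 0.805 / 0.343 = 4.6939


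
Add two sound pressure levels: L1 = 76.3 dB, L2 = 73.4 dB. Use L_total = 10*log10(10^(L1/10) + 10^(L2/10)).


10^(76.3/10) = 4.2658e+07
10^(73.4/10) = 2.18776e+07
Sum = 4.2658e+07 + 2.18776e+07 = 6.45356e+07
L_total = 10*log10(6.45356e+07) = 78.098 dB


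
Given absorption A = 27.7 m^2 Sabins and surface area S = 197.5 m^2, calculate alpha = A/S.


Absorption coefficient = absorbed power / incident power
alpha = A / S = 27.7 / 197.5 = 0.14025


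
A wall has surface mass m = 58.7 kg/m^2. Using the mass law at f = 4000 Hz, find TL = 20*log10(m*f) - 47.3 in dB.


m * f = 58.7 * 4000 = 234800
20*log10(234800) = 107.414 dB
TL = 107.414 - 47.3 = 60.114 dB


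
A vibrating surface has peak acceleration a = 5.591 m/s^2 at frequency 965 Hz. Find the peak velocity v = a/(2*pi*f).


omega = 2*pi*f = 2*pi*965 = 6063.27 rad/s
v = a / omega = 5.591 / 6063.27 = 0.00092211 m/s


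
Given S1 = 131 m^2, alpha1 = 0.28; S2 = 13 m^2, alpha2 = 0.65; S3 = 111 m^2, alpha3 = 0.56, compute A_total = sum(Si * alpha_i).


131 * 0.28 = 36.68
13 * 0.65 = 8.45
111 * 0.56 = 62.16
A_total = 36.68 + 8.45 + 62.16 = 107.29 m^2


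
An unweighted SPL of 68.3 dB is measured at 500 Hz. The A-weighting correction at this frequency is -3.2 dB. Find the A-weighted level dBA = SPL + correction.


A-weighting table: 500 Hz -> -3.2 dB correction
SPL_A = SPL + correction = 68.3 + (-3.2) = 65.1 dBA


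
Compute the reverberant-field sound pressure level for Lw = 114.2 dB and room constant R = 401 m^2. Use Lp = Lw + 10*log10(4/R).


4/R = 4/401 = 0.00997506
Lp = 114.2 + 10*log10(0.00997506) = 94.189 dB


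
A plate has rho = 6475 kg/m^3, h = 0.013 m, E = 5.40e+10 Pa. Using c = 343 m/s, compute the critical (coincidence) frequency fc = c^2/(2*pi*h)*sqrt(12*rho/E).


12*rho/E = 12*6475/5.40e+10 = 1.43889e-06
sqrt(12*rho/E) = sqrt(1.43889e-06) = 0.00119954
c^2/(2*pi*h) = 343^2/(2*pi*0.013) = 1.44034e+06
fc = 1.44034e+06 * 0.00119954 = 1727.7 Hz


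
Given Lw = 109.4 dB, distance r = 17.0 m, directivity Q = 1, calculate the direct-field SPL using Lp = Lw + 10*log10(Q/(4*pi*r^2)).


4*pi*r^2 = 4*pi*17.0^2 = 3631.68 m^2
Q / (4*pi*r^2) = 1 / 3631.68 = 0.000275355
Lp = 109.4 + 10*log10(0.000275355) = 73.799 dB


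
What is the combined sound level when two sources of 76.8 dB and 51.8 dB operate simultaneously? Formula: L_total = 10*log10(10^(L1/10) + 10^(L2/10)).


10^(76.8/10) = 4.7863e+07
10^(51.8/10) = 151356
Sum = 4.7863e+07 + 151356 = 4.80144e+07
L_total = 10*log10(4.80144e+07) = 76.814 dB


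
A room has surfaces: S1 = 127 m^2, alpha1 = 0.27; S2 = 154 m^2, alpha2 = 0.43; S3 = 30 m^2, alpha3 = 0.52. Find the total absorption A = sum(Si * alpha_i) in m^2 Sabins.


127 * 0.27 = 34.29
154 * 0.43 = 66.22
30 * 0.52 = 15.6
A_total = 34.29 + 66.22 + 15.6 = 116.11 m^2


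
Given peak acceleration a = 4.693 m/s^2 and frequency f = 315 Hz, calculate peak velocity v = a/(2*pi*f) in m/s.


omega = 2*pi*f = 2*pi*315 = 1979.2 rad/s
v = a / omega = 4.693 / 1979.2 = 0.0023712 m/s


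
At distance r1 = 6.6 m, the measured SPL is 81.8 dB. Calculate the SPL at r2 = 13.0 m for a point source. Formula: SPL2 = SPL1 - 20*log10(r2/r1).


r2/r1 = 13.0/6.6 = 1.9697
Correction = 20*log10(1.9697) = 5.888 dB
SPL2 = 81.8 - 5.888 = 75.912 dB


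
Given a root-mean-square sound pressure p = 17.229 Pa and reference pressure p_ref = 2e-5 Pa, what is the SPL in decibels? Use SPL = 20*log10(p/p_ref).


p / p_ref = 17.229 / 2e-5 = 861450
SPL = 20 * log10(861450) = 118.7 dB


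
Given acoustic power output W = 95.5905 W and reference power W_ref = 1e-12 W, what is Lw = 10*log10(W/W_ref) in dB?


W / W_ref = 95.5905 / 1e-12 = 9.55905e+13
Lw = 10 * log10(9.55905e+13) = 139.8 dB


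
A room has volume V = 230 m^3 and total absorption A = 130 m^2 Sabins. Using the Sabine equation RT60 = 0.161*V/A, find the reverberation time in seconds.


RT60 = 0.161 * 230 / 130 = 0.28485 s


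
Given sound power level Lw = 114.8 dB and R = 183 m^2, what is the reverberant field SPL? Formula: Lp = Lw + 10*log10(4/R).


4/R = 4/183 = 0.0218579
Lp = 114.8 + 10*log10(0.0218579) = 98.196 dB


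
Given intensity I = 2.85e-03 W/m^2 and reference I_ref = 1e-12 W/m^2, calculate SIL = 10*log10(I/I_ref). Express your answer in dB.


I / I_ref = 2.85e-03 / 1e-12 = 2.85e+09
SIL = 10 * log10(2.85e+09) = 94.548 dB


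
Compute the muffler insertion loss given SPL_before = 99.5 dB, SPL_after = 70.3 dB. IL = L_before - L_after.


Insertion loss = SPL without muffler - SPL with muffler
IL = 99.5 - 70.3 = 29.2 dB


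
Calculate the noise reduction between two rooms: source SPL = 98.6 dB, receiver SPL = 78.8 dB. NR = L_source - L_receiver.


NR = L_source - L_receiver (difference between source and receiving room levels)
NR = 98.6 - 78.8 = 19.8 dB


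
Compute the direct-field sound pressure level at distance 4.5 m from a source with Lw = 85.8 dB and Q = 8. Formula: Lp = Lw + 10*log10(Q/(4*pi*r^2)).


4*pi*r^2 = 4*pi*4.5^2 = 254.469 m^2
Q / (4*pi*r^2) = 8 / 254.469 = 0.031438
Lp = 85.8 + 10*log10(0.031438) = 70.775 dB


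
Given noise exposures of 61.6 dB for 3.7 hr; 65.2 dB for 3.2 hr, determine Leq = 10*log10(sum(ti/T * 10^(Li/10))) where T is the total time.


T_total = 3.7 + 3.2 = 6.9 hr
(3.7/6.9) * 10^(61.6/10) = 775091
(3.2/6.9) * 10^(65.2/10) = 1.53568e+06
Sum = 775091 + 1.53568e+06 = 2.31077e+06
Leq = 10*log10(2.31077e+06) = 63.638 dB


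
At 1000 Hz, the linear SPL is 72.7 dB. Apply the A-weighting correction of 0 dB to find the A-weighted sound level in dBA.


A-weighting table: 1000 Hz -> 0 dB correction
SPL_A = SPL + correction = 72.7 + (0) = 72.7 dBA


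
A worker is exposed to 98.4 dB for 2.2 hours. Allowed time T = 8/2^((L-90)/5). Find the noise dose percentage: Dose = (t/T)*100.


T_allowed = 8 / 2^((98.4 - 90)/5) = 2.49666 hr
Dose = 2.2 / 2.49666 * 100 = 88.118 %


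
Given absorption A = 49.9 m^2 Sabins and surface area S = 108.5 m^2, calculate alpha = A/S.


Absorption coefficient = absorbed power / incident power
alpha = A / S = 49.9 / 108.5 = 0.45991


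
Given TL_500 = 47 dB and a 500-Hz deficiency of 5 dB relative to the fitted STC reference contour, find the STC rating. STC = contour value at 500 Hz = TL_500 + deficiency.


By ASTM E413, STC = value of the fitted reference contour at 500 Hz.
Contour value at 500 Hz = TL_500 + deficiency = 47 + 5 = 52
STC = 52


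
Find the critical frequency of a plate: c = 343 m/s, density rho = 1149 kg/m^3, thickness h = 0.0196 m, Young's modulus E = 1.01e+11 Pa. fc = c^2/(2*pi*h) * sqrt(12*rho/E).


12*rho/E = 12*1149/1.01e+11 = 1.36515e-07
sqrt(12*rho/E) = sqrt(1.36515e-07) = 0.000369479
c^2/(2*pi*h) = 343^2/(2*pi*0.0196) = 955328
fc = 955328 * 0.000369479 = 352.97 Hz


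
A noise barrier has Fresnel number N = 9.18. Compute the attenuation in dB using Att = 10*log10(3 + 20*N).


3 + 20*N = 3 + 20*9.18 = 186.6
Att = 10*log10(186.6) = 22.709 dB


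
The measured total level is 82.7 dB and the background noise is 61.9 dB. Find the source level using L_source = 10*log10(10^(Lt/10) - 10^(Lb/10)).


10^(82.7/10) = 1.86209e+08
10^(61.9/10) = 1.54882e+06
Difference = 1.86209e+08 - 1.54882e+06 = 1.8466e+08
L_source = 10*log10(1.8466e+08) = 82.664 dB


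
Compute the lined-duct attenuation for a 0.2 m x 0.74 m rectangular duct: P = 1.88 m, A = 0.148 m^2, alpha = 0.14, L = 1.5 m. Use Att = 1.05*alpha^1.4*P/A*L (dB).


alpha^1.4 = 0.14^1.4 = 0.0637645
Attenuation rate = 1.05 * alpha^1.4 * P / A
= 1.05 * 0.0637645 * 1.88 / 0.148 = 0.850481 dB/m
Total Att = 0.850481 * 1.5 = 1.2757 dB


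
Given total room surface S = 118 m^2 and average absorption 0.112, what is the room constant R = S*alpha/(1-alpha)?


R = 118 * 0.112 / (1 - 0.112) = 14.883 m^2


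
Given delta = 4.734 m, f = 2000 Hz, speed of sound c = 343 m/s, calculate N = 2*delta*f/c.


N = 2*delta*f/c = 2*delta/lambda, where lambda = c/f
lambda = 343 / 2000 = 0.1715 m
N = 2 * 4.734 / 0.1715 = 55.207


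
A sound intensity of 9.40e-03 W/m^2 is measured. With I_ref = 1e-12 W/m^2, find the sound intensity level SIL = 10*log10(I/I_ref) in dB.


I / I_ref = 9.40e-03 / 1e-12 = 9.4e+09
SIL = 10 * log10(9.4e+09) = 99.731 dB


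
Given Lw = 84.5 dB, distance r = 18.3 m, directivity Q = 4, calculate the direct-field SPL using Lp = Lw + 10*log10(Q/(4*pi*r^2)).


4*pi*r^2 = 4*pi*18.3^2 = 4208.35 m^2
Q / (4*pi*r^2) = 4 / 4208.35 = 0.000950491
Lp = 84.5 + 10*log10(0.000950491) = 54.279 dB


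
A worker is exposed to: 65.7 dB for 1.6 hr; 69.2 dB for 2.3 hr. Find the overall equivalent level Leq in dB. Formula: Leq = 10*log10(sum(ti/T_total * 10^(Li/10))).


T_total = 1.6 + 2.3 = 3.9 hr
(1.6/3.9) * 10^(65.7/10) = 1.52425e+06
(2.3/3.9) * 10^(69.2/10) = 4.90527e+06
Sum = 1.52425e+06 + 4.90527e+06 = 6.42952e+06
Leq = 10*log10(6.42952e+06) = 68.082 dB


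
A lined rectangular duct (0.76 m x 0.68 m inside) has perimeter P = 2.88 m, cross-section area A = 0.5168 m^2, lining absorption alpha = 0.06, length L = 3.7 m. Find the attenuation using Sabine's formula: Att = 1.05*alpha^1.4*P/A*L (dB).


alpha^1.4 = 0.06^1.4 = 0.0194721
Attenuation rate = 1.05 * alpha^1.4 * P / A
= 1.05 * 0.0194721 * 2.88 / 0.5168 = 0.113939 dB/m
Total Att = 0.113939 * 3.7 = 0.42157 dB


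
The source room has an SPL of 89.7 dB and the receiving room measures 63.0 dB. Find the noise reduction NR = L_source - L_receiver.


NR = L_source - L_receiver (difference between source and receiving room levels)
NR = 89.7 - 63.0 = 26.7 dB


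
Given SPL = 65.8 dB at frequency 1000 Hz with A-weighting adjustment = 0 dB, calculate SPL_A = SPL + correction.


A-weighting table: 1000 Hz -> 0 dB correction
SPL_A = SPL + correction = 65.8 + (0) = 65.8 dBA


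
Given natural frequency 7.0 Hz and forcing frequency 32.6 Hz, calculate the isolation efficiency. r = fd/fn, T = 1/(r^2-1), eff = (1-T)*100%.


r = 32.6 / 7.0 = 4.65714
r^2 - 1 = 4.65714^2 - 1 = 20.689
T = 1/20.689 = 0.0483349
Efficiency = (1 - 0.0483349)*100 = 95.167 %


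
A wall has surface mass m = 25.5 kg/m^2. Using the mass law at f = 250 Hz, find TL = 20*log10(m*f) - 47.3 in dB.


m * f = 25.5 * 250 = 6375
20*log10(6375) = 76.0896 dB
TL = 76.0896 - 47.3 = 28.79 dB


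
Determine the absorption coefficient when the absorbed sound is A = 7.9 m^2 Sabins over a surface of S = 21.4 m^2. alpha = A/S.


Absorption coefficient = absorbed power / incident power
alpha = A / S = 7.9 / 21.4 = 0.36916


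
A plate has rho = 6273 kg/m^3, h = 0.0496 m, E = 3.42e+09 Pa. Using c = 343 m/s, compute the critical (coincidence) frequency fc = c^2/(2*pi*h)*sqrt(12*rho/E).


12*rho/E = 12*6273/3.42e+09 = 2.20105e-05
sqrt(12*rho/E) = sqrt(2.20105e-05) = 0.00469153
c^2/(2*pi*h) = 343^2/(2*pi*0.0496) = 377508
fc = 377508 * 0.00469153 = 1771.1 Hz


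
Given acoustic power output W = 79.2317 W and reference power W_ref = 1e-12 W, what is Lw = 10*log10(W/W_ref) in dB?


W / W_ref = 79.2317 / 1e-12 = 7.92317e+13
Lw = 10 * log10(7.92317e+13) = 138.99 dB


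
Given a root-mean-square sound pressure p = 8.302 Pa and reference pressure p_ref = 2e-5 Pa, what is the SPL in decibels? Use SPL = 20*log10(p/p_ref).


p / p_ref = 8.302 / 2e-5 = 415100
SPL = 20 * log10(415100) = 112.36 dB


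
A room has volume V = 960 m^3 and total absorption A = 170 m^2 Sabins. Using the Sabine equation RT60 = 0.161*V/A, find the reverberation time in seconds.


RT60 = 0.161 * 960 / 170 = 0.90918 s


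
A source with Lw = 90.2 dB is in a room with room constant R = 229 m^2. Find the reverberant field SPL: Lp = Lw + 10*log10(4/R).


4/R = 4/229 = 0.0174672
Lp = 90.2 + 10*log10(0.0174672) = 72.622 dB


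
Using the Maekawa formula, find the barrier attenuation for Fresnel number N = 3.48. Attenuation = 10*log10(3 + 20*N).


3 + 20*N = 3 + 20*3.48 = 72.6
Att = 10*log10(72.6) = 18.609 dB


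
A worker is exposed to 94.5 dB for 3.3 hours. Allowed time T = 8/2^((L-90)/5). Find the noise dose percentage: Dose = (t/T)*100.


T_allowed = 8 / 2^((94.5 - 90)/5) = 4.28709 hr
Dose = 3.3 / 4.28709 * 100 = 76.975 %


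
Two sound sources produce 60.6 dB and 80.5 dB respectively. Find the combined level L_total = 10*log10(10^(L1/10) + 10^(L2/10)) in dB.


10^(60.6/10) = 1.14815e+06
10^(80.5/10) = 1.12202e+08
Sum = 1.14815e+06 + 1.12202e+08 = 1.1335e+08
L_total = 10*log10(1.1335e+08) = 80.544 dB


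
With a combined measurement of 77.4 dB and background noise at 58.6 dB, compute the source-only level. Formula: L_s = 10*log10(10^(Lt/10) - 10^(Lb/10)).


10^(77.4/10) = 5.49541e+07
10^(58.6/10) = 724436
Difference = 5.49541e+07 - 724436 = 5.42297e+07
L_source = 10*log10(5.42297e+07) = 77.342 dB


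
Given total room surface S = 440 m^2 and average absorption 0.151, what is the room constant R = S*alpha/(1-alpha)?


R = 440 * 0.151 / (1 - 0.151) = 78.257 m^2


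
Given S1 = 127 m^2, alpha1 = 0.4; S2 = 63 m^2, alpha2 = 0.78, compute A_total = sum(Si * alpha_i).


127 * 0.4 = 50.8
63 * 0.78 = 49.14
A_total = 50.8 + 49.14 = 99.94 m^2


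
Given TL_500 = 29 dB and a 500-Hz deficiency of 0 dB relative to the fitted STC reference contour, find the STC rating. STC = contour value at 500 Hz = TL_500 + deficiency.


By ASTM E413, STC = value of the fitted reference contour at 500 Hz.
Contour value at 500 Hz = TL_500 + deficiency = 29 + 0 = 29
STC = 29


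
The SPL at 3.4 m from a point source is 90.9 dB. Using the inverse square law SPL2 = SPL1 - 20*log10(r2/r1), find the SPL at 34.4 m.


r2/r1 = 34.4/3.4 = 10.1176
Correction = 20*log10(10.1176) = 20.1016 dB
SPL2 = 90.9 - 20.1016 = 70.798 dB


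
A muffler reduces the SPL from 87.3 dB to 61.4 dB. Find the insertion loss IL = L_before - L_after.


Insertion loss = SPL without muffler - SPL with muffler
IL = 87.3 - 61.4 = 25.9 dB


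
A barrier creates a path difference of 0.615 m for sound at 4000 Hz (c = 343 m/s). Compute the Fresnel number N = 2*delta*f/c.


N = 2*delta*f/c = 2*delta/lambda, where lambda = c/f
lambda = 343 / 4000 = 0.08575 m
N = 2 * 0.615 / 0.08575 = 14.344


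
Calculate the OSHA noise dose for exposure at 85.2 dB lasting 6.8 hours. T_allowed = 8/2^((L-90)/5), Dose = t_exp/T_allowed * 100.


T_allowed = 8 / 2^((85.2 - 90)/5) = 15.5625 hr
Dose = 6.8 / 15.5625 * 100 = 43.695 %


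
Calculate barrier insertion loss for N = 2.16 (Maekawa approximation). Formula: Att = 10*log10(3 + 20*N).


3 + 20*N = 3 + 20*2.16 = 46.2
Att = 10*log10(46.2) = 16.646 dB


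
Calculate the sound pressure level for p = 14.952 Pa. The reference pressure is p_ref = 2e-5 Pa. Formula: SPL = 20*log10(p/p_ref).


p / p_ref = 14.952 / 2e-5 = 747600
SPL = 20 * log10(747600) = 117.47 dB


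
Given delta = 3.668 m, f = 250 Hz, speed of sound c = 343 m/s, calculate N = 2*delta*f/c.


N = 2*delta*f/c = 2*delta/lambda, where lambda = c/f
lambda = 343 / 250 = 1.372 m
N = 2 * 3.668 / 1.372 = 5.3469


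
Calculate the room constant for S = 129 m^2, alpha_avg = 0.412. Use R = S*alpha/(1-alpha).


R = 129 * 0.412 / (1 - 0.412) = 90.388 m^2


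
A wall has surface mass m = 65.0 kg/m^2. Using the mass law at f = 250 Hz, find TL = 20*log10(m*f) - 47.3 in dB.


m * f = 65.0 * 250 = 16250
20*log10(16250) = 84.2171 dB
TL = 84.2171 - 47.3 = 36.917 dB


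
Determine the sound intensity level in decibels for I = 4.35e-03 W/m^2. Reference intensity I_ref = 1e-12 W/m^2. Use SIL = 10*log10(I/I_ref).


I / I_ref = 4.35e-03 / 1e-12 = 4.35e+09
SIL = 10 * log10(4.35e+09) = 96.385 dB


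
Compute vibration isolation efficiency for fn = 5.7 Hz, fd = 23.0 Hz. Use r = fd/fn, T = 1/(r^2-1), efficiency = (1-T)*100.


r = 23.0 / 5.7 = 4.03509
r^2 - 1 = 4.03509^2 - 1 = 15.282
T = 1/15.282 = 0.0654365
Efficiency = (1 - 0.0654365)*100 = 93.456 %


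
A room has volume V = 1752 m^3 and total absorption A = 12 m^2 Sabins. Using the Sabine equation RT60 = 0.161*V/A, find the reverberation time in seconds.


RT60 = 0.161 * 1752 / 12 = 23.506 s


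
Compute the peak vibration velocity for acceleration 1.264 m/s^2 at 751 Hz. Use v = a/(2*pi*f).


omega = 2*pi*f = 2*pi*751 = 4718.67 rad/s
v = a / omega = 1.264 / 4718.67 = 0.00026787 m/s


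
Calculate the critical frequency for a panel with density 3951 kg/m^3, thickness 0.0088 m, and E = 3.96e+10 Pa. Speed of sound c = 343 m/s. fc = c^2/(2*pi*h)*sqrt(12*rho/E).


12*rho/E = 12*3951/3.96e+10 = 1.19727e-06
sqrt(12*rho/E) = sqrt(1.19727e-06) = 0.0010942
c^2/(2*pi*h) = 343^2/(2*pi*0.0088) = 2.12777e+06
fc = 2.12777e+06 * 0.0010942 = 2328.2 Hz


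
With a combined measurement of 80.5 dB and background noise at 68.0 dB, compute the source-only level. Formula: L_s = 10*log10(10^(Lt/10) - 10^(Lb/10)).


10^(80.5/10) = 1.12202e+08
10^(68.0/10) = 6.30957e+06
Difference = 1.12202e+08 - 6.30957e+06 = 1.05892e+08
L_source = 10*log10(1.05892e+08) = 80.249 dB


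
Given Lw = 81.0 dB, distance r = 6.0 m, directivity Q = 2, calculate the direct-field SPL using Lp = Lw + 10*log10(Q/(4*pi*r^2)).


4*pi*r^2 = 4*pi*6.0^2 = 452.389 m^2
Q / (4*pi*r^2) = 2 / 452.389 = 0.00442097
Lp = 81.0 + 10*log10(0.00442097) = 57.455 dB


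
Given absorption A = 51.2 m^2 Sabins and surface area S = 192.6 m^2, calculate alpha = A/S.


Absorption coefficient = absorbed power / incident power
alpha = A / S = 51.2 / 192.6 = 0.26584


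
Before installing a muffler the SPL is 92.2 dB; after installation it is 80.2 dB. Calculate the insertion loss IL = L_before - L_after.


Insertion loss = SPL without muffler - SPL with muffler
IL = 92.2 - 80.2 = 12 dB


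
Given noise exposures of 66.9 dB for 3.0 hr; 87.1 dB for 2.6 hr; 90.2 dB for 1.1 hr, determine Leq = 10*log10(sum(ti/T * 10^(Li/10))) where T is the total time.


T_total = 3.0 + 2.6 + 1.1 = 6.7 hr
(3.0/6.7) * 10^(66.9/10) = 2.19304e+06
(2.6/6.7) * 10^(87.1/10) = 1.99021e+08
(1.1/6.7) * 10^(90.2/10) = 1.71917e+08
Sum = 2.19304e+06 + 1.99021e+08 + 1.71917e+08 = 3.73131e+08
Leq = 10*log10(3.73131e+08) = 85.719 dB


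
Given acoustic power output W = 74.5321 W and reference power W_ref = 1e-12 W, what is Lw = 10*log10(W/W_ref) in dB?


W / W_ref = 74.5321 / 1e-12 = 7.45321e+13
Lw = 10 * log10(7.45321e+13) = 138.72 dB


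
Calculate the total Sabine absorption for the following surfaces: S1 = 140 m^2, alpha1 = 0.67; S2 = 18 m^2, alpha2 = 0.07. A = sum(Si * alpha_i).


140 * 0.67 = 93.8
18 * 0.07 = 1.26
A_total = 93.8 + 1.26 = 95.06 m^2


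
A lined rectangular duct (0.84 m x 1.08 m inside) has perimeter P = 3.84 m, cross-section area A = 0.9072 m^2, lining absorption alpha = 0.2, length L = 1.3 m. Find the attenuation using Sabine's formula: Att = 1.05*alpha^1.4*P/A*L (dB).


alpha^1.4 = 0.2^1.4 = 0.105061
Attenuation rate = 1.05 * alpha^1.4 * P / A
= 1.05 * 0.105061 * 3.84 / 0.9072 = 0.466938 dB/m
Total Att = 0.466938 * 1.3 = 0.60702 dB


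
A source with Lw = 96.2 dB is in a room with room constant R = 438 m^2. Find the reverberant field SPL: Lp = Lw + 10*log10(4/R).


4/R = 4/438 = 0.00913242
Lp = 96.2 + 10*log10(0.00913242) = 75.806 dB


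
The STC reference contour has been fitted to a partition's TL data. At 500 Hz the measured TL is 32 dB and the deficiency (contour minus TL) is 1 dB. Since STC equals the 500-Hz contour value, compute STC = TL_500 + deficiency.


By ASTM E413, STC = value of the fitted reference contour at 500 Hz.
Contour value at 500 Hz = TL_500 + deficiency = 32 + 1 = 33
STC = 33


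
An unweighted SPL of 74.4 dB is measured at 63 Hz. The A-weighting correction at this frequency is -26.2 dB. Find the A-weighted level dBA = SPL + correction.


A-weighting table: 63 Hz -> -26.2 dB correction
SPL_A = SPL + correction = 74.4 + (-26.2) = 48.2 dBA


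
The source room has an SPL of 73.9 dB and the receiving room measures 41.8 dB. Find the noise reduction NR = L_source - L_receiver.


NR = L_source - L_receiver (difference between source and receiving room levels)
NR = 73.9 - 41.8 = 32.1 dB


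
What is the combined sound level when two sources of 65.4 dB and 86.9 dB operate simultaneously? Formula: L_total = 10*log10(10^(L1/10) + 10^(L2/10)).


10^(65.4/10) = 3.46737e+06
10^(86.9/10) = 4.89779e+08
Sum = 3.46737e+06 + 4.89779e+08 = 4.93246e+08
L_total = 10*log10(4.93246e+08) = 86.931 dB


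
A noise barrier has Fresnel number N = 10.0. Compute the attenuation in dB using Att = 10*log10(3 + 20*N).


3 + 20*N = 3 + 20*10.0 = 203
Att = 10*log10(203) = 23.075 dB


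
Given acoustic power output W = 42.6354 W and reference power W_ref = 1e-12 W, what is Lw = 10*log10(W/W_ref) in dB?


W / W_ref = 42.6354 / 1e-12 = 4.26354e+13
Lw = 10 * log10(4.26354e+13) = 136.3 dB


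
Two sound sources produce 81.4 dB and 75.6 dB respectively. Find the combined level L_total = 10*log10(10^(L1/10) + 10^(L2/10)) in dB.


10^(81.4/10) = 1.38038e+08
10^(75.6/10) = 3.63078e+07
Sum = 1.38038e+08 + 3.63078e+07 = 1.74346e+08
L_total = 10*log10(1.74346e+08) = 82.414 dB


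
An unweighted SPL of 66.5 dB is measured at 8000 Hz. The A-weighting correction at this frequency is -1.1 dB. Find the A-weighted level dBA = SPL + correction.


A-weighting table: 8000 Hz -> -1.1 dB correction
SPL_A = SPL + correction = 66.5 + (-1.1) = 65.4 dBA


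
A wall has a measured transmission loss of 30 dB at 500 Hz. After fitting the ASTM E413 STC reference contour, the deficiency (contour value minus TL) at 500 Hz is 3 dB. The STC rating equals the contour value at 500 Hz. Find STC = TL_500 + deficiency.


By ASTM E413, STC = value of the fitted reference contour at 500 Hz.
Contour value at 500 Hz = TL_500 + deficiency = 30 + 3 = 33
STC = 33


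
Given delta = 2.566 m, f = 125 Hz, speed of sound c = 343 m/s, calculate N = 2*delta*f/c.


N = 2*delta*f/c = 2*delta/lambda, where lambda = c/f
lambda = 343 / 125 = 2.744 m
N = 2 * 2.566 / 2.744 = 1.8703


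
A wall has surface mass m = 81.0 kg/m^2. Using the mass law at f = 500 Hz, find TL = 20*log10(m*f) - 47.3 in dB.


m * f = 81.0 * 500 = 40500
20*log10(40500) = 92.1491 dB
TL = 92.1491 - 47.3 = 44.849 dB


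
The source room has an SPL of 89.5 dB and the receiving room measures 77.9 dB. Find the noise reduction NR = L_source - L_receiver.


NR = L_source - L_receiver (difference between source and receiving room levels)
NR = 89.5 - 77.9 = 11.6 dB


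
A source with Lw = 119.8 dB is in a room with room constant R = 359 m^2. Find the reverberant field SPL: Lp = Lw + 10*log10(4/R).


4/R = 4/359 = 0.0111421
Lp = 119.8 + 10*log10(0.0111421) = 100.27 dB


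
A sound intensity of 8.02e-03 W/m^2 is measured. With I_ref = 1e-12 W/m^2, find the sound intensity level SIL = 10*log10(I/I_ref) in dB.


I / I_ref = 8.02e-03 / 1e-12 = 8.02e+09
SIL = 10 * log10(8.02e+09) = 99.042 dB


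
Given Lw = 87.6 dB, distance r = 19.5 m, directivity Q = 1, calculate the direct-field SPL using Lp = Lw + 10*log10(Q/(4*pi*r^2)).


4*pi*r^2 = 4*pi*19.5^2 = 4778.36 m^2
Q / (4*pi*r^2) = 1 / 4778.36 = 0.000209277
Lp = 87.6 + 10*log10(0.000209277) = 50.807 dB


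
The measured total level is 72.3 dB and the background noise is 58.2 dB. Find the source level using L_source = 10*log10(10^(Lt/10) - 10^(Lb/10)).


10^(72.3/10) = 1.69824e+07
10^(58.2/10) = 660693
Difference = 1.69824e+07 - 660693 = 1.63217e+07
L_source = 10*log10(1.63217e+07) = 72.128 dB


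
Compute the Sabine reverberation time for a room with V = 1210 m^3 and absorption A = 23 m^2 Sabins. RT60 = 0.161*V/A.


RT60 = 0.161 * 1210 / 23 = 8.47 s


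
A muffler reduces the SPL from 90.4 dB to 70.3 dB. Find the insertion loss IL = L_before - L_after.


Insertion loss = SPL without muffler - SPL with muffler
IL = 90.4 - 70.3 = 20.1 dB


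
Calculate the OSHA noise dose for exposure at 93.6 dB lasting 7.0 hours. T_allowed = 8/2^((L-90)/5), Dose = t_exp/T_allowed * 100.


T_allowed = 8 / 2^((93.6 - 90)/5) = 4.85678 hr
Dose = 7.0 / 4.85678 * 100 = 144.13 %


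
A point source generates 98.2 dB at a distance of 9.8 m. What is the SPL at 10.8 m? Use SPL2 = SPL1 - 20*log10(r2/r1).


r2/r1 = 10.8/9.8 = 1.10204
Correction = 20*log10(1.10204) = 0.843947 dB
SPL2 = 98.2 - 0.843947 = 97.356 dB


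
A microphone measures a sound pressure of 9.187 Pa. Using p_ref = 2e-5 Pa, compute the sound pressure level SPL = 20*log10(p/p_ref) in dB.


p / p_ref = 9.187 / 2e-5 = 459350
SPL = 20 * log10(459350) = 113.24 dB


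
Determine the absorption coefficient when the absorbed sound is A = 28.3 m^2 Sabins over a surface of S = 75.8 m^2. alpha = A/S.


Absorption coefficient = absorbed power / incident power
alpha = A / S = 28.3 / 75.8 = 0.37335


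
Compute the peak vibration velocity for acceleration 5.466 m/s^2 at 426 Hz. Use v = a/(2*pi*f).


omega = 2*pi*f = 2*pi*426 = 2676.64 rad/s
v = a / omega = 5.466 / 2676.64 = 0.0020421 m/s


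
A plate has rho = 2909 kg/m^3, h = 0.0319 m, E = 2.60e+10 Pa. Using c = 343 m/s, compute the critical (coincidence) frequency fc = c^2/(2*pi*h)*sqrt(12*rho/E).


12*rho/E = 12*2909/2.60e+10 = 1.34262e-06
sqrt(12*rho/E) = sqrt(1.34262e-06) = 0.00115871
c^2/(2*pi*h) = 343^2/(2*pi*0.0319) = 586972
fc = 586972 * 0.00115871 = 680.13 Hz


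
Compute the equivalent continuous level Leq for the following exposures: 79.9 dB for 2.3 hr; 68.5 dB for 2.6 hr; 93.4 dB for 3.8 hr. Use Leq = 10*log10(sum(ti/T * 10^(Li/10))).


T_total = 2.3 + 2.6 + 3.8 = 8.7 hr
(2.3/8.7) * 10^(79.9/10) = 2.5835e+07
(2.6/8.7) * 10^(68.5/10) = 2.1157e+06
(3.8/8.7) * 10^(93.4/10) = 9.55574e+08
Sum = 2.5835e+07 + 2.1157e+06 + 9.55574e+08 = 9.83525e+08
Leq = 10*log10(9.83525e+08) = 89.928 dB


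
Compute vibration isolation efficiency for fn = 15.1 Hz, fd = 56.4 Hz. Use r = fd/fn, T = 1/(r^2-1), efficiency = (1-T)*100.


r = 56.4 / 15.1 = 3.7351
r^2 - 1 = 3.7351^2 - 1 = 12.951
T = 1/12.951 = 0.0772141
Efficiency = (1 - 0.0772141)*100 = 92.279 %


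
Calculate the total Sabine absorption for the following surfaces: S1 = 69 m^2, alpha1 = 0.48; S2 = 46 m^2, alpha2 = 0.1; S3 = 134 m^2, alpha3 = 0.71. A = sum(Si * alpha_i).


69 * 0.48 = 33.12
46 * 0.1 = 4.6
134 * 0.71 = 95.14
A_total = 33.12 + 4.6 + 95.14 = 132.86 m^2


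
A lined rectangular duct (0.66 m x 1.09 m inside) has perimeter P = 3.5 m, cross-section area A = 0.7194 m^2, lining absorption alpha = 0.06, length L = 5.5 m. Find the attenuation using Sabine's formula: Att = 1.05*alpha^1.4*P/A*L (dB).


alpha^1.4 = 0.06^1.4 = 0.0194721
Attenuation rate = 1.05 * alpha^1.4 * P / A
= 1.05 * 0.0194721 * 3.5 / 0.7194 = 0.0994717 dB/m
Total Att = 0.0994717 * 5.5 = 0.54709 dB


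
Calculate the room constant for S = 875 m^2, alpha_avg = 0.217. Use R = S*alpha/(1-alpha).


R = 875 * 0.217 / (1 - 0.217) = 242.5 m^2


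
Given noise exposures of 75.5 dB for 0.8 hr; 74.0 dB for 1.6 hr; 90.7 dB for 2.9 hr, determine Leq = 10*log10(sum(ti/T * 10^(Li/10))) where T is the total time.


T_total = 0.8 + 1.6 + 2.9 = 5.3 hr
(0.8/5.3) * 10^(75.5/10) = 5.35567e+06
(1.6/5.3) * 10^(74.0/10) = 7.58305e+06
(2.9/5.3) * 10^(90.7/10) = 6.42868e+08
Sum = 5.35567e+06 + 7.58305e+06 + 6.42868e+08 = 6.55807e+08
Leq = 10*log10(6.55807e+08) = 88.168 dB


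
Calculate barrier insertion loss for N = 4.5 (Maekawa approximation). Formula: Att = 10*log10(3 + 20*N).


3 + 20*N = 3 + 20*4.5 = 93
Att = 10*log10(93) = 19.685 dB


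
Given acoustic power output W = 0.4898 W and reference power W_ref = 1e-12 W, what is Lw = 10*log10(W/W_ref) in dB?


W / W_ref = 0.4898 / 1e-12 = 4.898e+11
Lw = 10 * log10(4.898e+11) = 116.9 dB


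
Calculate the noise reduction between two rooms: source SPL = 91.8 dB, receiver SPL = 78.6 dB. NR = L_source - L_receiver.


NR = L_source - L_receiver (difference between source and receiving room levels)
NR = 91.8 - 78.6 = 13.2 dB


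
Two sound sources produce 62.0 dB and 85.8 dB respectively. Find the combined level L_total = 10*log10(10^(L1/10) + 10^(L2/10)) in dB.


10^(62.0/10) = 1.58489e+06
10^(85.8/10) = 3.80189e+08
Sum = 1.58489e+06 + 3.80189e+08 = 3.81774e+08
L_total = 10*log10(3.81774e+08) = 85.818 dB


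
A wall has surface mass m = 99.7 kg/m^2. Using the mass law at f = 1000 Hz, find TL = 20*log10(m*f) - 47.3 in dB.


m * f = 99.7 * 1000 = 99700
20*log10(99700) = 99.9739 dB
TL = 99.9739 - 47.3 = 52.674 dB


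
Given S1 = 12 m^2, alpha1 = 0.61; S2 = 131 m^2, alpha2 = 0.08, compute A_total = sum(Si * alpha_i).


12 * 0.61 = 7.32
131 * 0.08 = 10.48
A_total = 7.32 + 10.48 = 17.8 m^2


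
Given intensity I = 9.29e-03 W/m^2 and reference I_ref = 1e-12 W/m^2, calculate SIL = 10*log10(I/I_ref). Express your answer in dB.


I / I_ref = 9.29e-03 / 1e-12 = 9.29e+09
SIL = 10 * log10(9.29e+09) = 99.68 dB


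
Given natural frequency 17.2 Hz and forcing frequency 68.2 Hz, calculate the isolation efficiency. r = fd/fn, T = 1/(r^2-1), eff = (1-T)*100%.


r = 68.2 / 17.2 = 3.96512
r^2 - 1 = 3.96512^2 - 1 = 14.7222
T = 1/14.7222 = 0.0679246
Efficiency = (1 - 0.0679246)*100 = 93.208 %


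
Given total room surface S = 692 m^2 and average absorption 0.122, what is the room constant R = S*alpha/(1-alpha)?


R = 692 * 0.122 / (1 - 0.122) = 96.155 m^2


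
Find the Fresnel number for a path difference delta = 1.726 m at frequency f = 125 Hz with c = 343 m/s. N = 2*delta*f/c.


N = 2*delta*f/c = 2*delta/lambda, where lambda = c/f
lambda = 343 / 125 = 2.744 m
N = 2 * 1.726 / 2.744 = 1.258


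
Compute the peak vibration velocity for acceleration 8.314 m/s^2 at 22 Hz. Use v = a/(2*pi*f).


omega = 2*pi*f = 2*pi*22 = 138.23 rad/s
v = a / omega = 8.314 / 138.23 = 0.060146 m/s


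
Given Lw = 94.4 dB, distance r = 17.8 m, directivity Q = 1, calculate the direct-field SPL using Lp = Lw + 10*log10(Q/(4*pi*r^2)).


4*pi*r^2 = 4*pi*17.8^2 = 3981.53 m^2
Q / (4*pi*r^2) = 1 / 3981.53 = 0.00025116
Lp = 94.4 + 10*log10(0.00025116) = 58.4 dB


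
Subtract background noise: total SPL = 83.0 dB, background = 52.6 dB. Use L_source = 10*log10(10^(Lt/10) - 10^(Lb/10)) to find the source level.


10^(83.0/10) = 1.99526e+08
10^(52.6/10) = 181970
Difference = 1.99526e+08 - 181970 = 1.99344e+08
L_source = 10*log10(1.99344e+08) = 82.996 dB


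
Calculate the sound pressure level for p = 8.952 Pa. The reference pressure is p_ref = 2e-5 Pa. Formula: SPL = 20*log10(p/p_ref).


p / p_ref = 8.952 / 2e-5 = 447600
SPL = 20 * log10(447600) = 113.02 dB


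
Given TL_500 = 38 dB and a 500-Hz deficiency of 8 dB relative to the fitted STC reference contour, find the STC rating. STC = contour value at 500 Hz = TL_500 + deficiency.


By ASTM E413, STC = value of the fitted reference contour at 500 Hz.
Contour value at 500 Hz = TL_500 + deficiency = 38 + 8 = 46
STC = 46


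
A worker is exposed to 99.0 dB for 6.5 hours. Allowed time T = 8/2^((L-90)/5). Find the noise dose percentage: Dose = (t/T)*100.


T_allowed = 8 / 2^((99.0 - 90)/5) = 2.2974 hr
Dose = 6.5 / 2.2974 * 100 = 282.93 %


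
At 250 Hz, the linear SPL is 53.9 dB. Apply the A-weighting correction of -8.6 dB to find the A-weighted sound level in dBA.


A-weighting table: 250 Hz -> -8.6 dB correction
SPL_A = SPL + correction = 53.9 + (-8.6) = 45.3 dBA


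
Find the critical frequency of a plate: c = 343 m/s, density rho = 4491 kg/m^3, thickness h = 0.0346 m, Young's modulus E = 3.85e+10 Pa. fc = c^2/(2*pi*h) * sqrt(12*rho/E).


12*rho/E = 12*4491/3.85e+10 = 1.39979e-06
sqrt(12*rho/E) = sqrt(1.39979e-06) = 0.00118313
c^2/(2*pi*h) = 343^2/(2*pi*0.0346) = 541168
fc = 541168 * 0.00118313 = 640.27 Hz


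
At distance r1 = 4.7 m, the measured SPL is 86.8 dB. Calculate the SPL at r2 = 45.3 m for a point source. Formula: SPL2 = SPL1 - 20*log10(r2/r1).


r2/r1 = 45.3/4.7 = 9.6383
Correction = 20*log10(9.6383) = 19.68 dB
SPL2 = 86.8 - 19.68 = 67.12 dB


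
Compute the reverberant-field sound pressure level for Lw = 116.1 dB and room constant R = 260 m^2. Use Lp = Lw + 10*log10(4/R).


4/R = 4/260 = 0.0153846
Lp = 116.1 + 10*log10(0.0153846) = 97.971 dB


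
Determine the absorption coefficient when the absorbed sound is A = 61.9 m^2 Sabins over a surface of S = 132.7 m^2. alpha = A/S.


Absorption coefficient = absorbed power / incident power
alpha = A / S = 61.9 / 132.7 = 0.46647


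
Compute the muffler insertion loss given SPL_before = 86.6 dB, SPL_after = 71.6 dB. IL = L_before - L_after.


Insertion loss = SPL without muffler - SPL with muffler
IL = 86.6 - 71.6 = 15 dB


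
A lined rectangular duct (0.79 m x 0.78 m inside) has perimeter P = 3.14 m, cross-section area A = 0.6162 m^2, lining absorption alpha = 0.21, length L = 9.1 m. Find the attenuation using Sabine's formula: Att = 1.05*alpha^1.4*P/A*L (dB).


alpha^1.4 = 0.21^1.4 = 0.112488
Attenuation rate = 1.05 * alpha^1.4 * P / A
= 1.05 * 0.112488 * 3.14 / 0.6162 = 0.601871 dB/m
Total Att = 0.601871 * 9.1 = 5.477 dB


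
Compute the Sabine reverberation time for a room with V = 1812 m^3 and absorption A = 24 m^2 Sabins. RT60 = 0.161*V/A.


RT60 = 0.161 * 1812 / 24 = 12.156 s


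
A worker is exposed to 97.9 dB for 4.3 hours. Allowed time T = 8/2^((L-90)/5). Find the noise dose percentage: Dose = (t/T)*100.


T_allowed = 8 / 2^((97.9 - 90)/5) = 2.67586 hr
Dose = 4.3 / 2.67586 * 100 = 160.7 %


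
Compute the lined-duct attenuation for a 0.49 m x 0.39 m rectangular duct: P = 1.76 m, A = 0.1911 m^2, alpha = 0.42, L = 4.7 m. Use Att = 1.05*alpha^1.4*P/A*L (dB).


alpha^1.4 = 0.42^1.4 = 0.296858
Attenuation rate = 1.05 * alpha^1.4 * P / A
= 1.05 * 0.296858 * 1.76 / 0.1911 = 2.87071 dB/m
Total Att = 2.87071 * 4.7 = 13.492 dB
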